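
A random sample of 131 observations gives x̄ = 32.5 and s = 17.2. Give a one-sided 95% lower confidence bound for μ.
μ ≥ 30.01

Lower bound (one-sided):
t* = 1.657 (one-sided for 95%)
Lower bound = x̄ - t* · s/√n = 32.5 - 1.657 · 17.2/√131 = 30.01

We are 95% confident that μ ≥ 30.01.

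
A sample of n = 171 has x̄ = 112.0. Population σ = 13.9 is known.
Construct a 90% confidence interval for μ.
(110.25, 113.75)

z-interval (σ known):
z* = 1.645 for 90% confidence

Margin of error = z* · σ/√n = 1.645 · 13.9/√171 = 1.75

CI: (112.0 - 1.75, 112.0 + 1.75) = (110.25, 113.75)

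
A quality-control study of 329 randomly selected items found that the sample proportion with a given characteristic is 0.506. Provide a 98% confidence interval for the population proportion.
(0.442, 0.570)

Proportion CI:
SE = √(p̂(1-p̂)/n) = √(0.506 · 0.494 / 329) = 0.02756

z* = 2.326
Margin = z* · SE = 2.326 · 0.02756 = 0.0641

CI: 0.506 ± 0.0641 = (0.442, 0.570)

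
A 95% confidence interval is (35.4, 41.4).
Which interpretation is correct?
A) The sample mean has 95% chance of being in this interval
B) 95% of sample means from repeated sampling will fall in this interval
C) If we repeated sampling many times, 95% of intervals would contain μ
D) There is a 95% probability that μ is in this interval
C

A) Wrong — x̄ is observed and sits in the interval by construction.
B) Wrong — coverage applies to intervals containing μ, not to future x̄ values.
C) Correct — this is the frequentist long-run coverage interpretation.
D) Wrong — μ is fixed; the randomness lives in the interval, not in μ.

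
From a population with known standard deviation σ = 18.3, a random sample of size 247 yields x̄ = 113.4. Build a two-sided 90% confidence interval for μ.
(111.48, 115.32)

z-interval (σ known):
z* = 1.645 for 90% confidence

Margin of error = z* · σ/√n = 1.645 · 18.3/√247 = 1.92

CI: (113.4 - 1.92, 113.4 + 1.92) = (111.48, 115.32)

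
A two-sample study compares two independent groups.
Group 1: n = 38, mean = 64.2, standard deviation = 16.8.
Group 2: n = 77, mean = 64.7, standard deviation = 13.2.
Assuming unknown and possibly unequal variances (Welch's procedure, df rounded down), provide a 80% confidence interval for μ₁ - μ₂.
(-4.53, 3.53)

Difference: x̄₁ - x̄₂ = -0.50
SE = √(s₁²/n₁ + s₂²/n₂) = √(16.8²/38 + 13.2²/77) = 3.1129
df = 60.26 → 60 (Welch–Satterthwaite, rounded down)
t* = 1.296

CI: -0.50 ± 1.296 · 3.1129 = -0.50 ± 4.03 = (-4.53, 3.53)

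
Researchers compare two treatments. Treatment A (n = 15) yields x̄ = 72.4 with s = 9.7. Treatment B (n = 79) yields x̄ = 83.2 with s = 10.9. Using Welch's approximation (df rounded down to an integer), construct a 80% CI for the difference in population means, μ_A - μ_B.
(-14.49, -7.11)

Difference: x̄₁ - x̄₂ = -10.80
SE = √(s₁²/n₁ + s₂²/n₂) = √(9.7²/15 + 10.9²/79) = 2.7887
df = 21.30 → 21 (Welch–Satterthwaite, rounded down)
t* = 1.323

CI: -10.80 ± 1.323 · 2.7887 = -10.80 ± 3.69 = (-14.49, -7.11)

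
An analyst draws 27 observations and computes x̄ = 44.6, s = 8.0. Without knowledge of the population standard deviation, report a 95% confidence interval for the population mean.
(41.43, 47.77)

t-interval (σ unknown):
df = n - 1 = 26
t* = 2.056 for 95% confidence

Margin of error = t* · s/√n = 2.056 · 8.0/√27 = 3.17

CI: (41.43, 47.77)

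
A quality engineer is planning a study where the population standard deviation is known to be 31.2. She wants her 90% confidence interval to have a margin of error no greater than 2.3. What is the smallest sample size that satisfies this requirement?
n ≥ 498

For margin E ≤ 2.3:
n ≥ (z* · σ / E)²
n ≥ (1.645 · 31.2 / 2.3)²
n ≥ 497.95

Minimum n = 498 (rounding up)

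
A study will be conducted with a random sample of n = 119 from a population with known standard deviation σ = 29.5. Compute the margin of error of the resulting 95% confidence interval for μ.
Margin of error = 5.30

Margin of error = z* · σ/√n
= 1.960 · 29.5/√119
= 1.960 · 29.5/10.9087
= 5.30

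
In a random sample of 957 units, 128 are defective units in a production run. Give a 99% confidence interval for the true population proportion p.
(0.105, 0.162)

Proportion CI:
p̂ = 128/957 = 0.13375
SE = √(p̂(1-p̂)/n) = √(0.13375 · 0.86625 / 957) = 0.01100

z* = 2.576
Margin = z* · SE = 2.576 · 0.01100 = 0.0283

CI: 0.13375 ± 0.0283 = (0.105, 0.162)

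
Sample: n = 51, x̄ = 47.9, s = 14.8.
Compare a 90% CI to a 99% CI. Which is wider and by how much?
99% CI is wider by 4.15

df = 50
90% CI: t* = 1.676, (44.43, 51.37), width = 2 · t* · s/√n = 6.95
99% CI: t* = 2.678, (42.35, 53.45), width = 2 · t* · s/√n = 11.10

The 99% CI is wider by 11.10 - 6.95 = 4.15.
Higher confidence requires a wider interval.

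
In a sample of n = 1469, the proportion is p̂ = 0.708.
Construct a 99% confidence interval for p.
(0.677, 0.739)

Proportion CI:
SE = √(p̂(1-p̂)/n) = √(0.708 · 0.292 / 1469) = 0.01186

z* = 2.576
Margin = z* · SE = 2.576 · 0.01186 = 0.0306

CI: 0.708 ± 0.0306 = (0.677, 0.739)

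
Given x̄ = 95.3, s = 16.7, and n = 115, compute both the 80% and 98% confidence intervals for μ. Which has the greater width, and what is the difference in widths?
98% CI is wider by 3.34

df = 114
80% CI: t* = 1.289, (93.29, 97.31), width = 2 · t* · s/√n = 4.01
98% CI: t* = 2.360, (91.62, 98.98), width = 2 · t* · s/√n = 7.35

The 98% CI is wider by 7.35 - 4.01 = 3.34.
Higher confidence requires a wider interval.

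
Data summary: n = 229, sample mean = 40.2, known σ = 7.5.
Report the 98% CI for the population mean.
(39.05, 41.35)

z-interval (σ known):
z* = 2.326 for 98% confidence

Margin of error = z* · σ/√n = 2.326 · 7.5/√229 = 1.15

CI: (40.2 - 1.15, 40.2 + 1.15) = (39.05, 41.35)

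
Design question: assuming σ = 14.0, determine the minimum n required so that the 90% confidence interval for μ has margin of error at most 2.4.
n ≥ 93

For margin E ≤ 2.4:
n ≥ (z* · σ / E)²
n ≥ (1.645 · 14.0 / 2.4)²
n ≥ 92.08

Minimum n = 93 (rounding up)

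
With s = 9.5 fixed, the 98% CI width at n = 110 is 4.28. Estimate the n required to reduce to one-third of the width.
n ≈ 990

CI width ∝ 1/√n
To reduce width by factor 3, need √n to grow by 3 → need 3² = 9 times as many samples.

Current: n = 110, width = 4.28
New: n = 990, width ≈ 1.41

Width reduced by factor of 4.28/1.41 = 3.04.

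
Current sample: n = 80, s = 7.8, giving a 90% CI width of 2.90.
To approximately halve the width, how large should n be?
n ≈ 320

CI width ∝ 1/√n
To reduce width by factor 2, need √n to grow by 2 → need 2² = 4 times as many samples.

Current: n = 80, width = 2.90
New: n = 320, width ≈ 1.44

Width reduced by factor of 2.90/1.44 = 2.01.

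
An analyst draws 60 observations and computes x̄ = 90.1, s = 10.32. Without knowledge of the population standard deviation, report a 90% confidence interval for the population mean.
(87.87, 92.33)

t-interval (σ unknown):
df = n - 1 = 59
t* = 1.671 for 90% confidence

Margin of error = t* · s/√n = 1.671 · 10.32/√60 = 2.23

CI: (87.87, 92.33)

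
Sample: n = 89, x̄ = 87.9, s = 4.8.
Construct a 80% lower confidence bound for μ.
μ ≥ 87.47

Lower bound (one-sided):
t* = 0.846 (one-sided for 80%)
Lower bound = x̄ - t* · s/√n = 87.9 - 0.846 · 4.8/√89 = 87.47

We are 80% confident that μ ≥ 87.47.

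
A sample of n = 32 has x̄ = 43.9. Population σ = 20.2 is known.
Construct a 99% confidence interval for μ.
(34.70, 53.10)

z-interval (σ known):
z* = 2.576 for 99% confidence

Margin of error = z* · σ/√n = 2.576 · 20.2/√32 = 9.20

CI: (43.9 - 9.20, 43.9 + 9.20) = (34.70, 53.10)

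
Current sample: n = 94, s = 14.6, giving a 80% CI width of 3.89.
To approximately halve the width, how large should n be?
n ≈ 376

CI width ∝ 1/√n
To reduce width by factor 2, need √n to grow by 2 → need 2² = 4 times as many samples.

Current: n = 94, width = 3.89
New: n = 376, width ≈ 1.93

Width reduced by factor of 3.89/1.93 = 2.02.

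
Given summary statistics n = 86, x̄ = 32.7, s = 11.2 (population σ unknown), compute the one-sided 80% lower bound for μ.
μ ≥ 31.68

Lower bound (one-sided):
t* = 0.846 (one-sided for 80%)
Lower bound = x̄ - t* · s/√n = 32.7 - 0.846 · 11.2/√86 = 31.68

We are 80% confident that μ ≥ 31.68.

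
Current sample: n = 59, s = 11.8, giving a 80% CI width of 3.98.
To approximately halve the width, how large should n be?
n ≈ 236

CI width ∝ 1/√n
To reduce width by factor 2, need √n to grow by 2 → need 2² = 4 times as many samples.

Current: n = 59, width = 3.98
New: n = 236, width ≈ 1.97

Width reduced by factor of 3.98/1.97 = 2.02.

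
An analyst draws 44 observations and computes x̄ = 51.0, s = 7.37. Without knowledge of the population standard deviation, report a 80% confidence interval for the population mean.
(49.55, 52.45)

t-interval (σ unknown):
df = n - 1 = 43
t* = 1.302 for 80% confidence

Margin of error = t* · s/√n = 1.302 · 7.37/√44 = 1.45

CI: (49.55, 52.45)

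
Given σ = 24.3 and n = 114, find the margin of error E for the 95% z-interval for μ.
Margin of error = 4.46

Margin of error = z* · σ/√n
= 1.960 · 24.3/√114
= 1.960 · 24.3/10.6771
= 4.46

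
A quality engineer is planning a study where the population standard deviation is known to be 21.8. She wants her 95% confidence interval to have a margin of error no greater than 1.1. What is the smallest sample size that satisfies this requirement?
n ≥ 1509

For margin E ≤ 1.1:
n ≥ (z* · σ / E)²
n ≥ (1.960 · 21.8 / 1.1)²
n ≥ 1508.83

Minimum n = 1509 (rounding up)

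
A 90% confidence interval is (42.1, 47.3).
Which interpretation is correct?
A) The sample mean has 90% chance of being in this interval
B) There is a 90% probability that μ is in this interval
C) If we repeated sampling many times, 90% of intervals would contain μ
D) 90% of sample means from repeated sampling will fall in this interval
C

A) Wrong — x̄ is observed and sits in the interval by construction.
B) Wrong — μ is fixed; the randomness lives in the interval, not in μ.
C) Correct — this is the frequentist long-run coverage interpretation.
D) Wrong — coverage applies to intervals containing μ, not to future x̄ values.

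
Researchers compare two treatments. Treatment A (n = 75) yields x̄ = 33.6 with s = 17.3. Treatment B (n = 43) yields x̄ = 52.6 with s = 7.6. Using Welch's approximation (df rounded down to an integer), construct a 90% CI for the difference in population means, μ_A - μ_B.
(-22.83, -15.17)

Difference: x̄₁ - x̄₂ = -19.00
SE = √(s₁²/n₁ + s₂²/n₂) = √(17.3²/75 + 7.6²/43) = 2.3095
df = 110.20 → 110 (Welch–Satterthwaite, rounded down)
t* = 1.659

CI: -19.00 ± 1.659 · 2.3095 = -19.00 ± 3.83 = (-22.83, -15.17)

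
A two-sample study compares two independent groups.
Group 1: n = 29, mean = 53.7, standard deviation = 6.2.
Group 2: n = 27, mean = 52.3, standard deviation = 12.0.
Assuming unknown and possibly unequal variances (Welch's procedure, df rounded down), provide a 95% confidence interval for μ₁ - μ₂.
(-3.82, 6.62)

Difference: x̄₁ - x̄₂ = 1.40
SE = √(s₁²/n₁ + s₂²/n₂) = √(6.2²/29 + 12.0²/27) = 2.5805
df = 38.33 → 38 (Welch–Satterthwaite, rounded down)
t* = 2.024

CI: 1.40 ± 2.024 · 2.5805 = 1.40 ± 5.22 = (-3.82, 6.62)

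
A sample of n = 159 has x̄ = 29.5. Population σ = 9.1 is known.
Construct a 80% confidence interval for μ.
(28.57, 30.43)

z-interval (σ known):
z* = 1.282 for 80% confidence

Margin of error = z* · σ/√n = 1.282 · 9.1/√159 = 0.93

CI: (29.5 - 0.93, 29.5 + 0.93) = (28.57, 30.43)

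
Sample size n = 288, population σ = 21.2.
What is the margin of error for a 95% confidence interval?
Margin of error = 2.45

Margin of error = z* · σ/√n
= 1.960 · 21.2/√288
= 1.960 · 21.2/16.9706
= 2.45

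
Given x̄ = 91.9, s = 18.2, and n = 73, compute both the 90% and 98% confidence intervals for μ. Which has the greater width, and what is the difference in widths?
98% CI is wider by 3.04

df = 72
90% CI: t* = 1.666, (88.35, 95.45), width = 2 · t* · s/√n = 7.10
98% CI: t* = 2.379, (86.83, 96.97), width = 2 · t* · s/√n = 10.14

The 98% CI is wider by 10.14 - 7.10 = 3.04.
Higher confidence requires a wider interval.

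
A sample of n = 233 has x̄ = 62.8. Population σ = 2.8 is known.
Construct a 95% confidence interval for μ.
(62.44, 63.16)

z-interval (σ known):
z* = 1.960 for 95% confidence

Margin of error = z* · σ/√n = 1.960 · 2.8/√233 = 0.36

CI: (62.8 - 0.36, 62.8 + 0.36) = (62.44, 63.16)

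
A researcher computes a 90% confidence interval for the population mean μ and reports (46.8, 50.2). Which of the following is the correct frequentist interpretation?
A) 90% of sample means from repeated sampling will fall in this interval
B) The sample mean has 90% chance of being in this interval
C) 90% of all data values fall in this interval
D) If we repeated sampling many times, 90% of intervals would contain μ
D

A) Wrong — coverage applies to intervals containing μ, not to future x̄ values.
B) Wrong — x̄ is observed and sits in the interval by construction.
C) Wrong — a CI is about the parameter μ, not individual data values.
D) Correct — this is the frequentist long-run coverage interpretation.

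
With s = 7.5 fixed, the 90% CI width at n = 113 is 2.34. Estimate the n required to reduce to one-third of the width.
n ≈ 1017

CI width ∝ 1/√n
To reduce width by factor 3, need √n to grow by 3 → need 3² = 9 times as many samples.

Current: n = 113, width = 2.34
New: n = 1017, width ≈ 0.77

Width reduced by factor of 2.34/0.77 = 3.04.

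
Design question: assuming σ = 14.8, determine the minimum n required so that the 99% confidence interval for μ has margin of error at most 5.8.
n ≥ 44

For margin E ≤ 5.8:
n ≥ (z* · σ / E)²
n ≥ (2.576 · 14.8 / 5.8)²
n ≥ 43.21

Minimum n = 44 (rounding up)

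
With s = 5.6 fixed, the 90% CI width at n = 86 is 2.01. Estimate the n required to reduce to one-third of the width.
n ≈ 774

CI width ∝ 1/√n
To reduce width by factor 3, need √n to grow by 3 → need 3² = 9 times as many samples.

Current: n = 86, width = 2.01
New: n = 774, width ≈ 0.66

Width reduced by factor of 2.01/0.66 = 3.05.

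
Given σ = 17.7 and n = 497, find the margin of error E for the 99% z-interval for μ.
Margin of error = 2.05

Margin of error = z* · σ/√n
= 2.576 · 17.7/√497
= 2.576 · 17.7/22.2935
= 2.05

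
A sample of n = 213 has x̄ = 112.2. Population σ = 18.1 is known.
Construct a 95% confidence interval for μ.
(109.77, 114.63)

z-interval (σ known):
z* = 1.960 for 95% confidence

Margin of error = z* · σ/√n = 1.960 · 18.1/√213 = 2.43

CI: (112.2 - 2.43, 112.2 + 2.43) = (109.77, 114.63)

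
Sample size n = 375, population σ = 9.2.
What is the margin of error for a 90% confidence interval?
Margin of error = 0.78

Margin of error = z* · σ/√n
= 1.645 · 9.2/√375
= 1.645 · 9.2/19.3649
= 0.78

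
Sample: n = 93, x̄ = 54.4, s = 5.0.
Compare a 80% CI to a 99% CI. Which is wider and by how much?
99% CI is wider by 1.39

df = 92
80% CI: t* = 1.291, (53.73, 55.07), width = 2 · t* · s/√n = 1.34
99% CI: t* = 2.630, (53.04, 55.76), width = 2 · t* · s/√n = 2.73

The 99% CI is wider by 2.73 - 1.34 = 1.39.
Higher confidence requires a wider interval.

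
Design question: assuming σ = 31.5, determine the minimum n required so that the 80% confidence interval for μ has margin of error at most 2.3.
n ≥ 309

For margin E ≤ 2.3:
n ≥ (z* · σ / E)²
n ≥ (1.282 · 31.5 / 2.3)²
n ≥ 308.28

Minimum n = 309 (rounding up)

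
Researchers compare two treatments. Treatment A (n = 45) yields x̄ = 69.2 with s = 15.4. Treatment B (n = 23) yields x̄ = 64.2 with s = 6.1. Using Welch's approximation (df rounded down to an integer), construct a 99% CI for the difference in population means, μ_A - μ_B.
(-1.97, 11.97)

Difference: x̄₁ - x̄₂ = 5.00
SE = √(s₁²/n₁ + s₂²/n₂) = √(15.4²/45 + 6.1²/23) = 2.6245
df = 63.24 → 63 (Welch–Satterthwaite, rounded down)
t* = 2.656

CI: 5.00 ± 2.656 · 2.6245 = 5.00 ± 6.97 = (-1.97, 11.97)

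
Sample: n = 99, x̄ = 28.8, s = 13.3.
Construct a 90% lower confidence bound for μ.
μ ≥ 27.08

Lower bound (one-sided):
t* = 1.290 (one-sided for 90%)
Lower bound = x̄ - t* · s/√n = 28.8 - 1.290 · 13.3/√99 = 27.08

We are 90% confident that μ ≥ 27.08.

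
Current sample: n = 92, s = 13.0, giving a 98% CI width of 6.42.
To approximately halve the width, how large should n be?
n ≈ 368

CI width ∝ 1/√n
To reduce width by factor 2, need √n to grow by 2 → need 2² = 4 times as many samples.

Current: n = 92, width = 6.42
New: n = 368, width ≈ 3.17

Width reduced by factor of 6.42/3.17 = 2.03.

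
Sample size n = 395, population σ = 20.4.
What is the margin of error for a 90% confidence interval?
Margin of error = 1.69

Margin of error = z* · σ/√n
= 1.645 · 20.4/√395
= 1.645 · 20.4/19.8746
= 1.69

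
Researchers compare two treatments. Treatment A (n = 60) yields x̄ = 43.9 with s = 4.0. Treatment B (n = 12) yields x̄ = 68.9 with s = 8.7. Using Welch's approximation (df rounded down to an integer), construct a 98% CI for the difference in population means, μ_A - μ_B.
(-31.97, -18.03)

Difference: x̄₁ - x̄₂ = -25.00
SE = √(s₁²/n₁ + s₂²/n₂) = √(4.0²/60 + 8.7²/12) = 2.5640
df = 11.95 → 11 (Welch–Satterthwaite, rounded down)
t* = 2.718

CI: -25.00 ± 2.718 · 2.5640 = -25.00 ± 6.97 = (-31.97, -18.03)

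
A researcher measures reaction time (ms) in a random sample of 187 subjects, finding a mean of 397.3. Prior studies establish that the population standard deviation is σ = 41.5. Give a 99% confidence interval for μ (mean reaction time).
(389.48, 405.12)

z-interval (σ known):
z* = 2.576 for 99% confidence

Margin of error = z* · σ/√n = 2.576 · 41.5/√187 = 7.82

CI: (397.3 - 7.82, 397.3 + 7.82) = (389.48, 405.12)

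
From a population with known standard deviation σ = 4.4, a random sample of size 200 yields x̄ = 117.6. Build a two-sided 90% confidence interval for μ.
(117.09, 118.11)

z-interval (σ known):
z* = 1.645 for 90% confidence

Margin of error = z* · σ/√n = 1.645 · 4.4/√200 = 0.51

CI: (117.6 - 0.51, 117.6 + 0.51) = (117.09, 118.11)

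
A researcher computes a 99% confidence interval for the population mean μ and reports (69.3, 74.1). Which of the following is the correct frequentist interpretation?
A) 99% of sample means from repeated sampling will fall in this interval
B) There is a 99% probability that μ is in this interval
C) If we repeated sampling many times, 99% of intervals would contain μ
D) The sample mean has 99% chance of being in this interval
C

A) Wrong — coverage applies to intervals containing μ, not to future x̄ values.
B) Wrong — μ is fixed; the randomness lives in the interval, not in μ.
C) Correct — this is the frequentist long-run coverage interpretation.
D) Wrong — x̄ is observed and sits in the interval by construction.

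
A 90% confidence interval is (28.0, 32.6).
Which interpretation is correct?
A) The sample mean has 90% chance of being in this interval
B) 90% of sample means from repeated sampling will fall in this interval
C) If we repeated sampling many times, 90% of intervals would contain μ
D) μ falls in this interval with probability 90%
C

A) Wrong — x̄ is observed and sits in the interval by construction.
B) Wrong — coverage applies to intervals containing μ, not to future x̄ values.
C) Correct — this is the frequentist long-run coverage interpretation.
D) Wrong — μ is fixed; the randomness lives in the interval, not in μ.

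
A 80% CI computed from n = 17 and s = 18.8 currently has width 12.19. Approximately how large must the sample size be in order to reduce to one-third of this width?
n ≈ 153

CI width ∝ 1/√n
To reduce width by factor 3, need √n to grow by 3 → need 3² = 9 times as many samples.

Current: n = 17, width = 12.19
New: n = 153, width ≈ 3.91

Width reduced by factor of 12.19/3.91 = 3.12.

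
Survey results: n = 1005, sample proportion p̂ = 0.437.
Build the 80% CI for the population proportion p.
(0.417, 0.457)

Proportion CI:
SE = √(p̂(1-p̂)/n) = √(0.437 · 0.563 / 1005) = 0.01565

z* = 1.282
Margin = z* · SE = 1.282 · 0.01565 = 0.0201

CI: 0.437 ± 0.0201 = (0.417, 0.457)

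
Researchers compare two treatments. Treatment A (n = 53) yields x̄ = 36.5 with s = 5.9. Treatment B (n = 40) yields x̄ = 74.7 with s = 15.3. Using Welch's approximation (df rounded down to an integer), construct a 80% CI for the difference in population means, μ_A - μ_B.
(-41.52, -34.88)

Difference: x̄₁ - x̄₂ = -38.20
SE = √(s₁²/n₁ + s₂²/n₂) = √(5.9²/53 + 15.3²/40) = 2.5513
df = 47.79 → 47 (Welch–Satterthwaite, rounded down)
t* = 1.300

CI: -38.20 ± 1.300 · 2.5513 = -38.20 ± 3.32 = (-41.52, -34.88)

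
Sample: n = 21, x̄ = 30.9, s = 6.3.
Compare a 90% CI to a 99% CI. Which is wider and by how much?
99% CI is wider by 3.08

df = 20
90% CI: t* = 1.725, (28.53, 33.27), width = 2 · t* · s/√n = 4.74
99% CI: t* = 2.845, (26.99, 34.81), width = 2 · t* · s/√n = 7.82

The 99% CI is wider by 7.82 - 4.74 = 3.08.
Higher confidence requires a wider interval.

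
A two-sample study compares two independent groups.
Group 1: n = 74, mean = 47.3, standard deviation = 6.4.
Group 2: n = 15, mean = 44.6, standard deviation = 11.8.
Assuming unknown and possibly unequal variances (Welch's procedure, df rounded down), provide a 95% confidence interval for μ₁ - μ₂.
(-3.98, 9.38)

Difference: x̄₁ - x̄₂ = 2.70
SE = √(s₁²/n₁ + s₂²/n₂) = √(6.4²/74 + 11.8²/15) = 3.1363
df = 15.71 → 15 (Welch–Satterthwaite, rounded down)
t* = 2.131

CI: 2.70 ± 2.131 · 3.1363 = 2.70 ± 6.68 = (-3.98, 9.38)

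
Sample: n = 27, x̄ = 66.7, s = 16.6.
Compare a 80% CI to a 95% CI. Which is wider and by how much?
95% CI is wider by 4.74

df = 26
80% CI: t* = 1.315, (62.50, 70.90), width = 2 · t* · s/√n = 8.40
95% CI: t* = 2.056, (60.13, 73.27), width = 2 · t* · s/√n = 13.14

The 95% CI is wider by 13.14 - 8.40 = 4.74.
Higher confidence requires a wider interval.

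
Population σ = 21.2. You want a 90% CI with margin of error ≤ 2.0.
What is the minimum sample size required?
n ≥ 305

For margin E ≤ 2.0:
n ≥ (z* · σ / E)²
n ≥ (1.645 · 21.2 / 2.0)²
n ≥ 304.05

Minimum n = 305 (rounding up)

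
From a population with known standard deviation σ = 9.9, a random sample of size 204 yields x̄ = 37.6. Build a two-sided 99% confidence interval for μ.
(35.81, 39.39)

z-interval (σ known):
z* = 2.576 for 99% confidence

Margin of error = z* · σ/√n = 2.576 · 9.9/√204 = 1.79

CI: (37.6 - 1.79, 37.6 + 1.79) = (35.81, 39.39)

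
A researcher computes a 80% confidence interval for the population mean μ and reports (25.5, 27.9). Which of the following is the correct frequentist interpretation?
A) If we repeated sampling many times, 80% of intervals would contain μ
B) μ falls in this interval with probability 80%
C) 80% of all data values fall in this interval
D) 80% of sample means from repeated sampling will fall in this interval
A

A) Correct — this is the frequentist long-run coverage interpretation.
B) Wrong — μ is fixed; the randomness lives in the interval, not in μ.
C) Wrong — a CI is about the parameter μ, not individual data values.
D) Wrong — coverage applies to intervals containing μ, not to future x̄ values.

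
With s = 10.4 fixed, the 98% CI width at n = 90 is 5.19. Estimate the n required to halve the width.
n ≈ 360

CI width ∝ 1/√n
To reduce width by factor 2, need √n to grow by 2 → need 2² = 4 times as many samples.

Current: n = 90, width = 5.19
New: n = 360, width ≈ 2.56

Width reduced by factor of 5.19/2.56 = 2.03.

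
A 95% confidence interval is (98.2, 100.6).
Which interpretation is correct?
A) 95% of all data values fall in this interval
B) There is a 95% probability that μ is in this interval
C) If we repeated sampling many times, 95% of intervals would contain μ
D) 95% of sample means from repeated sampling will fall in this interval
C

A) Wrong — a CI is about the parameter μ, not individual data values.
B) Wrong — μ is fixed; the randomness lives in the interval, not in μ.
C) Correct — this is the frequentist long-run coverage interpretation.
D) Wrong — coverage applies to intervals containing μ, not to future x̄ values.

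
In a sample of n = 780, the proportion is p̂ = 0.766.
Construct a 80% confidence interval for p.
(0.747, 0.785)

Proportion CI:
SE = √(p̂(1-p̂)/n) = √(0.766 · 0.234 / 780) = 0.01516

z* = 1.282
Margin = z* · SE = 1.282 · 0.01516 = 0.0194

CI: 0.766 ± 0.0194 = (0.747, 0.785)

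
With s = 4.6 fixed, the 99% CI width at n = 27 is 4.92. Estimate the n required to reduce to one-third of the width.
n ≈ 243

CI width ∝ 1/√n
To reduce width by factor 3, need √n to grow by 3 → need 3² = 9 times as many samples.

Current: n = 27, width = 4.92
New: n = 243, width ≈ 1.53

Width reduced by factor of 4.92/1.53 = 3.22.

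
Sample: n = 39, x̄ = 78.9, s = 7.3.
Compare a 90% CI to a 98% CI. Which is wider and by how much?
98% CI is wider by 1.74

df = 38
90% CI: t* = 1.686, (76.93, 80.87), width = 2 · t* · s/√n = 3.94
98% CI: t* = 2.429, (76.06, 81.74), width = 2 · t* · s/√n = 5.68

The 98% CI is wider by 5.68 - 3.94 = 1.74.
Higher confidence requires a wider interval.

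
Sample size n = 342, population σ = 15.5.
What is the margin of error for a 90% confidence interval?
Margin of error = 1.38

Margin of error = z* · σ/√n
= 1.645 · 15.5/√342
= 1.645 · 15.5/18.4932
= 1.38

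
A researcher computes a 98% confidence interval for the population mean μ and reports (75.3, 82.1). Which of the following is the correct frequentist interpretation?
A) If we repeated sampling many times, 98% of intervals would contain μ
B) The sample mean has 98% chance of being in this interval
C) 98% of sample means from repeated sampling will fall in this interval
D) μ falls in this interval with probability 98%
A

A) Correct — this is the frequentist long-run coverage interpretation.
B) Wrong — x̄ is observed and sits in the interval by construction.
C) Wrong — coverage applies to intervals containing μ, not to future x̄ values.
D) Wrong — μ is fixed; the randomness lives in the interval, not in μ.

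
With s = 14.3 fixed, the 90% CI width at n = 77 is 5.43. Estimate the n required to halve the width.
n ≈ 308

CI width ∝ 1/√n
To reduce width by factor 2, need √n to grow by 2 → need 2² = 4 times as many samples.

Current: n = 77, width = 5.43
New: n = 308, width ≈ 2.69

Width reduced by factor of 5.43/2.69 = 2.02.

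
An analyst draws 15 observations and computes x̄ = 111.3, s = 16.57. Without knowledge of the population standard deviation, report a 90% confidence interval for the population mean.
(103.77, 118.83)

t-interval (σ unknown):
df = n - 1 = 14
t* = 1.761 for 90% confidence

Margin of error = t* · s/√n = 1.761 · 16.57/√15 = 7.53

CI: (103.77, 118.83)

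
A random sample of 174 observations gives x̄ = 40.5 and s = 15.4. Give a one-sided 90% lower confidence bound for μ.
μ ≥ 39.00

Lower bound (one-sided):
t* = 1.286 (one-sided for 90%)
Lower bound = x̄ - t* · s/√n = 40.5 - 1.286 · 15.4/√174 = 39.00

We are 90% confident that μ ≥ 39.00.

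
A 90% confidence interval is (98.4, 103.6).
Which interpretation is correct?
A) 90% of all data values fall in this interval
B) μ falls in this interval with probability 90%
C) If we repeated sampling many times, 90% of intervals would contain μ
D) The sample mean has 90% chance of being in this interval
C

A) Wrong — a CI is about the parameter μ, not individual data values.
B) Wrong — μ is fixed; the randomness lives in the interval, not in μ.
C) Correct — this is the frequentist long-run coverage interpretation.
D) Wrong — x̄ is observed and sits in the interval by construction.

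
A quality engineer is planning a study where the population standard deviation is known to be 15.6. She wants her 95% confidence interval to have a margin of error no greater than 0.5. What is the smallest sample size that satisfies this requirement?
n ≥ 3740

For margin E ≤ 0.5:
n ≥ (z* · σ / E)²
n ≥ (1.960 · 15.6 / 0.5)²
n ≥ 3739.57

Minimum n = 3740 (rounding up)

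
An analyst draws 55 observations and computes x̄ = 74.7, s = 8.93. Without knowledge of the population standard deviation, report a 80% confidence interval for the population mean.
(73.14, 76.26)

t-interval (σ unknown):
df = n - 1 = 54
t* = 1.297 for 80% confidence

Margin of error = t* · s/√n = 1.297 · 8.93/√55 = 1.56

CI: (73.14, 76.26)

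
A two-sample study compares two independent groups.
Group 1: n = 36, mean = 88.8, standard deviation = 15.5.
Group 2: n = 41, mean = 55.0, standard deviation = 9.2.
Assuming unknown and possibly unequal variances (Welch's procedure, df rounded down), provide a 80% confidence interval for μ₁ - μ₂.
(29.97, 37.63)

Difference: x̄₁ - x̄₂ = 33.80
SE = √(s₁²/n₁ + s₂²/n₂) = √(15.5²/36 + 9.2²/41) = 2.9560
df = 55.37 → 55 (Welch–Satterthwaite, rounded down)
t* = 1.297

CI: 33.80 ± 1.297 · 2.9560 = 33.80 ± 3.83 = (29.97, 37.63)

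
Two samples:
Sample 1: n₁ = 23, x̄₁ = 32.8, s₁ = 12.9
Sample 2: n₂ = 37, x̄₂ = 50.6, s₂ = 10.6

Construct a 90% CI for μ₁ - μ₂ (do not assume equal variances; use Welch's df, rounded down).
(-23.20, -12.40)

Difference: x̄₁ - x̄₂ = -17.80
SE = √(s₁²/n₁ + s₂²/n₂) = √(12.9²/23 + 10.6²/37) = 3.2050
df = 40.03 → 40 (Welch–Satterthwaite, rounded down)
t* = 1.684

CI: -17.80 ± 1.684 · 3.2050 = -17.80 ± 5.40 = (-23.20, -12.40)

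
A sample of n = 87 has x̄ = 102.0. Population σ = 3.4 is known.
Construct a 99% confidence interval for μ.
(101.06, 102.94)

z-interval (σ known):
z* = 2.576 for 99% confidence

Margin of error = z* · σ/√n = 2.576 · 3.4/√87 = 0.94

CI: (102.0 - 0.94, 102.0 + 0.94) = (101.06, 102.94)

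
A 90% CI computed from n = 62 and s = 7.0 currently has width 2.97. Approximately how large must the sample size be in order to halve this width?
n ≈ 248

CI width ∝ 1/√n
To reduce width by factor 2, need √n to grow by 2 → need 2² = 4 times as many samples.

Current: n = 62, width = 2.97
New: n = 248, width ≈ 1.47

Width reduced by factor of 2.97/1.47 = 2.02.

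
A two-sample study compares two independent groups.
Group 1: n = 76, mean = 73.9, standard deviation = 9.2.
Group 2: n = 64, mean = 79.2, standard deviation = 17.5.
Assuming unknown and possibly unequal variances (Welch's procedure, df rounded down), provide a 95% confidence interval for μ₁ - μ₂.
(-10.12, -0.48)

Difference: x̄₁ - x̄₂ = -5.30
SE = √(s₁²/n₁ + s₂²/n₂) = √(9.2²/76 + 17.5²/64) = 2.4288
df = 91.57 → 91 (Welch–Satterthwaite, rounded down)
t* = 1.986

CI: -5.30 ± 1.986 · 2.4288 = -5.30 ± 4.82 = (-10.12, -0.48)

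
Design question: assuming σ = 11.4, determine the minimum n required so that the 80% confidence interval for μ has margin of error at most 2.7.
n ≥ 30

For margin E ≤ 2.7:
n ≥ (z* · σ / E)²
n ≥ (1.282 · 11.4 / 2.7)²
n ≥ 29.30

Minimum n = 30 (rounding up)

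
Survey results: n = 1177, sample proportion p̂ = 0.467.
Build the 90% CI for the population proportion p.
(0.443, 0.491)

Proportion CI:
SE = √(p̂(1-p̂)/n) = √(0.467 · 0.533 / 1177) = 0.01454

z* = 1.645
Margin = z* · SE = 1.645 · 0.01454 = 0.0239

CI: 0.467 ± 0.0239 = (0.443, 0.491)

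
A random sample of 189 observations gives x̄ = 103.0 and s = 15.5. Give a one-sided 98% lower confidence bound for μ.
μ ≥ 100.67

Lower bound (one-sided):
t* = 2.068 (one-sided for 98%)
Lower bound = x̄ - t* · s/√n = 103.0 - 2.068 · 15.5/√189 = 100.67

We are 98% confident that μ ≥ 100.67.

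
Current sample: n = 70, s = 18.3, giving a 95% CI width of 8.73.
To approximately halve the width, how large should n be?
n ≈ 280

CI width ∝ 1/√n
To reduce width by factor 2, need √n to grow by 2 → need 2² = 4 times as many samples.

Current: n = 70, width = 8.73
New: n = 280, width ≈ 4.31

Width reduced by factor of 8.73/4.31 = 2.03.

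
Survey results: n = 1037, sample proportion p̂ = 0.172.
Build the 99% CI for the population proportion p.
(0.142, 0.202)

Proportion CI:
SE = √(p̂(1-p̂)/n) = √(0.172 · 0.828 / 1037) = 0.01172

z* = 2.576
Margin = z* · SE = 2.576 · 0.01172 = 0.0302

CI: 0.172 ± 0.0302 = (0.142, 0.202)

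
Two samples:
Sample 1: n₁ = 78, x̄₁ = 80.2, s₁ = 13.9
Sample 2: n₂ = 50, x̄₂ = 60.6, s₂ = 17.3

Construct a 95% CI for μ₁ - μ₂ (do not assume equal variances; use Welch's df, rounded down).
(13.82, 25.38)

Difference: x̄₁ - x̄₂ = 19.60
SE = √(s₁²/n₁ + s₂²/n₂) = √(13.9²/78 + 17.3²/50) = 2.9091
df = 88.32 → 88 (Welch–Satterthwaite, rounded down)
t* = 1.987

CI: 19.60 ± 1.987 · 2.9091 = 19.60 ± 5.78 = (13.82, 25.38)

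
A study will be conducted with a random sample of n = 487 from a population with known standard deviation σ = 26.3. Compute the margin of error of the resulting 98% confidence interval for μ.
Margin of error = 2.77

Margin of error = z* · σ/√n
= 2.326 · 26.3/√487
= 2.326 · 26.3/22.0681
= 2.77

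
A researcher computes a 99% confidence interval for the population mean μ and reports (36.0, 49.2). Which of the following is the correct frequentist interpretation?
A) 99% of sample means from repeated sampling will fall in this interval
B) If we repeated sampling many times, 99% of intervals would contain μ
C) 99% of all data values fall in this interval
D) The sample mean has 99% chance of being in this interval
B

A) Wrong — coverage applies to intervals containing μ, not to future x̄ values.
B) Correct — this is the frequentist long-run coverage interpretation.
C) Wrong — a CI is about the parameter μ, not individual data values.
D) Wrong — x̄ is observed and sits in the interval by construction.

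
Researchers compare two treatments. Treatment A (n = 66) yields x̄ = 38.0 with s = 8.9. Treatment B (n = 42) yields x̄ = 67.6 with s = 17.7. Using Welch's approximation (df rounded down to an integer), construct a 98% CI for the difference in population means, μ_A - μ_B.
(-36.65, -22.55)

Difference: x̄₁ - x̄₂ = -29.60
SE = √(s₁²/n₁ + s₂²/n₂) = √(8.9²/66 + 17.7²/42) = 2.9427
df = 54.37 → 54 (Welch–Satterthwaite, rounded down)
t* = 2.397

CI: -29.60 ± 2.397 · 2.9427 = -29.60 ± 7.05 = (-36.65, -22.55)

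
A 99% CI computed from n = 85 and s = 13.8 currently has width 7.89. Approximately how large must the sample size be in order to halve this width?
n ≈ 340

CI width ∝ 1/√n
To reduce width by factor 2, need √n to grow by 2 → need 2² = 4 times as many samples.

Current: n = 85, width = 7.89
New: n = 340, width ≈ 3.88

Width reduced by factor of 7.89/3.88 = 2.03.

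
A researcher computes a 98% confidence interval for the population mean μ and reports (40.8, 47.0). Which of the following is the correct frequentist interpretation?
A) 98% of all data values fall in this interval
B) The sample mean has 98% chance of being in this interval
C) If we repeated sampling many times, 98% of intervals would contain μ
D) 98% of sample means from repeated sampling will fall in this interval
C

A) Wrong — a CI is about the parameter μ, not individual data values.
B) Wrong — x̄ is observed and sits in the interval by construction.
C) Correct — this is the frequentist long-run coverage interpretation.
D) Wrong — coverage applies to intervals containing μ, not to future x̄ values.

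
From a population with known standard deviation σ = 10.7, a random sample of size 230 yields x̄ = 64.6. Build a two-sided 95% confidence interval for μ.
(63.22, 65.98)

z-interval (σ known):
z* = 1.960 for 95% confidence

Margin of error = z* · σ/√n = 1.960 · 10.7/√230 = 1.38

CI: (64.6 - 1.38, 64.6 + 1.38) = (63.22, 65.98)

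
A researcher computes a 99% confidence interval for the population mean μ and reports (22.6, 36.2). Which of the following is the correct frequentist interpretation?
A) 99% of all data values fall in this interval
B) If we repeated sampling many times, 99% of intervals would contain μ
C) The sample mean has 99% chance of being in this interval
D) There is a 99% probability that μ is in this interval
B

A) Wrong — a CI is about the parameter μ, not individual data values.
B) Correct — this is the frequentist long-run coverage interpretation.
C) Wrong — x̄ is observed and sits in the interval by construction.
D) Wrong — μ is fixed; the randomness lives in the interval, not in μ.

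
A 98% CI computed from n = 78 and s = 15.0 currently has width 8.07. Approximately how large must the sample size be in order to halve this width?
n ≈ 312

CI width ∝ 1/√n
To reduce width by factor 2, need √n to grow by 2 → need 2² = 4 times as many samples.

Current: n = 78, width = 8.07
New: n = 312, width ≈ 3.97

Width reduced by factor of 8.07/3.97 = 2.03.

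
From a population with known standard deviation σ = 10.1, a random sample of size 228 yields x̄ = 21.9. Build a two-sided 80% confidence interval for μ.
(21.04, 22.76)

z-interval (σ known):
z* = 1.282 for 80% confidence

Margin of error = z* · σ/√n = 1.282 · 10.1/√228 = 0.86

CI: (21.9 - 0.86, 21.9 + 0.86) = (21.04, 22.76)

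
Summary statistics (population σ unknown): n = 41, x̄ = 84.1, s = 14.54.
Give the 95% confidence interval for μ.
(79.51, 88.69)

t-interval (σ unknown):
df = n - 1 = 40
t* = 2.021 for 95% confidence

Margin of error = t* · s/√n = 2.021 · 14.54/√41 = 4.59

CI: (79.51, 88.69)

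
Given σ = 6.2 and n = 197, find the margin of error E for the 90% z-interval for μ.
Margin of error = 0.73

Margin of error = z* · σ/√n
= 1.645 · 6.2/√197
= 1.645 · 6.2/14.0357
= 0.73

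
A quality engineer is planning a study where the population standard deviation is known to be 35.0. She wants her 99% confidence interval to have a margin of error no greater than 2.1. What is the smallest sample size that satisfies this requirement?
n ≥ 1844

For margin E ≤ 2.1:
n ≥ (z* · σ / E)²
n ≥ (2.576 · 35.0 / 2.1)²
n ≥ 1843.27

Minimum n = 1844 (rounding up)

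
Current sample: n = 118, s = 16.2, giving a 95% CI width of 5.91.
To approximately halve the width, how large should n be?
n ≈ 472

CI width ∝ 1/√n
To reduce width by factor 2, need √n to grow by 2 → need 2² = 4 times as many samples.

Current: n = 118, width = 5.91
New: n = 472, width ≈ 2.93

Width reduced by factor of 5.91/2.93 = 2.02.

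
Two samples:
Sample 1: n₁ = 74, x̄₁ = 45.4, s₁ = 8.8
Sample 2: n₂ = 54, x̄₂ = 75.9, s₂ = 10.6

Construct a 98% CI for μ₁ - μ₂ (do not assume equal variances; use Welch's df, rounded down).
(-34.68, -26.32)

Difference: x̄₁ - x̄₂ = -30.50
SE = √(s₁²/n₁ + s₂²/n₂) = √(8.8²/74 + 10.6²/54) = 1.7684
df = 101.14 → 101 (Welch–Satterthwaite, rounded down)
t* = 2.364

CI: -30.50 ± 2.364 · 1.7684 = -30.50 ± 4.18 = (-34.68, -26.32)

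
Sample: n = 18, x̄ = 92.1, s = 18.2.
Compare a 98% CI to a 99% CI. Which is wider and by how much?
99% CI is wider by 2.84

df = 17
98% CI: t* = 2.567, (81.09, 103.11), width = 2 · t* · s/√n = 22.02
99% CI: t* = 2.898, (79.67, 104.53), width = 2 · t* · s/√n = 24.86

The 99% CI is wider by 24.86 - 22.02 = 2.84.
Higher confidence requires a wider interval.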